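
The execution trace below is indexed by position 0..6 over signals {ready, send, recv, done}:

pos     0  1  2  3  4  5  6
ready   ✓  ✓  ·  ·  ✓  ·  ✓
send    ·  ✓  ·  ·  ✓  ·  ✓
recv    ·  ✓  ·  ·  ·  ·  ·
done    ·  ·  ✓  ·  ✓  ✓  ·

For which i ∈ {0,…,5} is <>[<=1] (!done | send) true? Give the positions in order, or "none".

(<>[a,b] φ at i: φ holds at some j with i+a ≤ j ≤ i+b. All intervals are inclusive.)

Evaluate at each i in [0,5]:
  i=0: ✓ (witness j=0)
  i=1: ✓ (witness j=1)
  i=2: ✓ (witness j=3)
  i=3: ✓ (witness j=3)
  i=4: ✓ (witness j=4)
  i=5: ✓ (witness j=6)

0, 1, 2, 3, 4, 5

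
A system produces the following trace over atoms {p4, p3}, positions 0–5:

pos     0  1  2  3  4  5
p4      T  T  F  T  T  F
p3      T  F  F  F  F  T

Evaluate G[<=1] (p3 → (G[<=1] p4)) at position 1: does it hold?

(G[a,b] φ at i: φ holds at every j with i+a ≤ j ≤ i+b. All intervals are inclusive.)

Check (p3 → (G[<=1] p4)) at every j in [1,2]:
  j=1: antecedent false → ✓
  j=2: antecedent false → ✓
All positions satisfy it → formula holds.

True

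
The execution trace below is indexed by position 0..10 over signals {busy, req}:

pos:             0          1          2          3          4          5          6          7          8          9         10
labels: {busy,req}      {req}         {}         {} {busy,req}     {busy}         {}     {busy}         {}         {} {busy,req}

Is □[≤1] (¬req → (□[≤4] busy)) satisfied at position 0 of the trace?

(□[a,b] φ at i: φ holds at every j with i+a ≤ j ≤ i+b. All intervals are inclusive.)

Yes

Check (¬req → (□[≤4] busy)) at every j in [0,1]:
  j=0: antecedent false → ✓
  j=1: antecedent false → ✓
All positions satisfy it → formula holds.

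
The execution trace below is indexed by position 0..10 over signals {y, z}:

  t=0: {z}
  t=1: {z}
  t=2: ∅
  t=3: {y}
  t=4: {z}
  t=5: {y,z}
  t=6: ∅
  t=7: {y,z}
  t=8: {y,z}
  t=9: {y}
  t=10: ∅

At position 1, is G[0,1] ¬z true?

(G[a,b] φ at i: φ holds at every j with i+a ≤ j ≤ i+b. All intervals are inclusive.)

Does not hold

Check ¬z at every j in [1,2]:
  j=1: false
  j=2: true
Fails at j=1 → formula fails.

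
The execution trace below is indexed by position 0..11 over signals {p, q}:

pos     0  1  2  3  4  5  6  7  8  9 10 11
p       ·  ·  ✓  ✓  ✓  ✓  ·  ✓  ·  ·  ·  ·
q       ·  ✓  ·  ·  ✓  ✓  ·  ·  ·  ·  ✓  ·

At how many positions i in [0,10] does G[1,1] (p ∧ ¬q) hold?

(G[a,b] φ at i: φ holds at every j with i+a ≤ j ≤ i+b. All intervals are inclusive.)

Evaluate at each i in [0,10]:
  i=0: ✗ (fails at j=1)
  i=1: ✓ (all of [2,2])
  i=2: ✓ (all of [3,3])
  i=3: ✗ (fails at j=4)
  i=4: ✗ (fails at j=5)
  i=5: ✗ (fails at j=6)
  i=6: ✓ (all of [7,7])
  i=7: ✗ (fails at j=8)
  i=8: ✗ (fails at j=9)
  i=9: ✗ (fails at j=10)
  i=10: ✗ (fails at j=11)
Positions where it holds: {1, 2, 6} → 3.

3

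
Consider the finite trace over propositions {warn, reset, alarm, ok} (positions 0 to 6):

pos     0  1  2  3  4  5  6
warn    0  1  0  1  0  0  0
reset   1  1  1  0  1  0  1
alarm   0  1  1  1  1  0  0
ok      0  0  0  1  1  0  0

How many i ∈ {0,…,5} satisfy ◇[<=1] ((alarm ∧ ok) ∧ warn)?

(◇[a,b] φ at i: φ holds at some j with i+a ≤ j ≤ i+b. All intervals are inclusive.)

2

Evaluate at each i in [0,5]:
  i=0: ✗ (none in [0,1])
  i=1: ✗ (none in [1,2])
  i=2: ✓ (witness j=3)
  i=3: ✓ (witness j=3)
  i=4: ✗ (none in [4,5])
  i=5: ✗ (none in [5,6])
Positions where it holds: {2, 3} → 2.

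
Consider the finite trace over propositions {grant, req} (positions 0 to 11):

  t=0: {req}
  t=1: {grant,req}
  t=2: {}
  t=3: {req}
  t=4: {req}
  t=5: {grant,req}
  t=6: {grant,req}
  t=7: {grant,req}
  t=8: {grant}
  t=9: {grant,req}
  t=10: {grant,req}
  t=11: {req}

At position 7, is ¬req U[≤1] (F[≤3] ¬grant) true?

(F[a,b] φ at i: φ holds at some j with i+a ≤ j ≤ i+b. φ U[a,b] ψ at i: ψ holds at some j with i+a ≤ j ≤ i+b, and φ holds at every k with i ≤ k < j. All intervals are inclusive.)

False

Need some j in [7,8] with F[≤3] ¬grant, and ¬req at every k in [7,j-1].
  j=7: F[≤3] ¬grant — fails (none in [7,10]).
  j=8: F[≤3] ¬grant holds, but ¬req fails at k=7 → not this j.
No j in the window works → until fails.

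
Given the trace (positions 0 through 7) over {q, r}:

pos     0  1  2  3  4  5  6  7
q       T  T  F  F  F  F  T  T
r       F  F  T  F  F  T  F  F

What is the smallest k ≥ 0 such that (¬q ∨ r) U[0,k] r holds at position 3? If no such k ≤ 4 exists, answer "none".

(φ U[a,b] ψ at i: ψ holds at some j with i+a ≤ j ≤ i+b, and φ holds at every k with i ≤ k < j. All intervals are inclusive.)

2

Need earliest j ≥ 3 with r, and (¬q ∨ r) at every k in [3,j-1].
  j=3: rhs fails.
  j=4: rhs fails.
  j=5: rhs holds; lhs holds on [3,4]. k = 2.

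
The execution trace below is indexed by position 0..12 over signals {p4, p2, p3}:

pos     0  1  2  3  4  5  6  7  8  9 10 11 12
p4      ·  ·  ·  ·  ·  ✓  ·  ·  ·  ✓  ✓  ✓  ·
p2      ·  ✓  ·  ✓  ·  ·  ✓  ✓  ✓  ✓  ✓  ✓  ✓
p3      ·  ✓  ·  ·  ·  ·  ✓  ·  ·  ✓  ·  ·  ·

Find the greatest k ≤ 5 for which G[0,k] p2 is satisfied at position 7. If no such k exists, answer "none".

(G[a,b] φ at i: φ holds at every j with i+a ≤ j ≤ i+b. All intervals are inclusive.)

p2 must hold from j=7 onward; find where it first fails.
  j=7: holds
  j=8: holds
  j=9: holds
  j=10: holds
  j=11: holds
  j=12: holds
Holds through j=12; largest k = 5.

5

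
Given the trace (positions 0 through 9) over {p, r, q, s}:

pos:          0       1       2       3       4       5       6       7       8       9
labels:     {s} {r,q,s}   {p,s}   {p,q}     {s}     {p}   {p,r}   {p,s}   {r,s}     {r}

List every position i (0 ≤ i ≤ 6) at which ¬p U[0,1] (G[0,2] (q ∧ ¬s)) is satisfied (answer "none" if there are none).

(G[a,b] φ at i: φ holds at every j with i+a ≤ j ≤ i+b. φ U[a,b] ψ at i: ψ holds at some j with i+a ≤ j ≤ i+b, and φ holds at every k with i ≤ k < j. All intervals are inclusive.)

none

Evaluate at each i in [0,6]:
  i=0: ✗ (no rhs in [0,1])
  i=1: ✗ (no rhs in [1,2])
  i=2: ✗ (no rhs in [2,3])
  i=3: ✗ (no rhs in [3,4])
  i=4: ✗ (no rhs in [4,5])
  i=5: ✗ (no rhs in [5,6])
  i=6: ✗ (no rhs in [6,7])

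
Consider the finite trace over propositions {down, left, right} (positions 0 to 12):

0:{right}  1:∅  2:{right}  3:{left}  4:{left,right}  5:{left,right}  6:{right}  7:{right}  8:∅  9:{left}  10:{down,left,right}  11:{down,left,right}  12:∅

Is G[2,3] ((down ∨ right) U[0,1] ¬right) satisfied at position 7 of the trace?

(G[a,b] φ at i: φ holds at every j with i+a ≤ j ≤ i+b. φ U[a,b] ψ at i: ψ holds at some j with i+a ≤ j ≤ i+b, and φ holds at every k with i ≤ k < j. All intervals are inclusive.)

Check ((down ∨ right) U[0,1] ¬right) at every j in [9,10]:
  j=9: holds
  j=10: fails
Fails at j=10 → formula fails.

False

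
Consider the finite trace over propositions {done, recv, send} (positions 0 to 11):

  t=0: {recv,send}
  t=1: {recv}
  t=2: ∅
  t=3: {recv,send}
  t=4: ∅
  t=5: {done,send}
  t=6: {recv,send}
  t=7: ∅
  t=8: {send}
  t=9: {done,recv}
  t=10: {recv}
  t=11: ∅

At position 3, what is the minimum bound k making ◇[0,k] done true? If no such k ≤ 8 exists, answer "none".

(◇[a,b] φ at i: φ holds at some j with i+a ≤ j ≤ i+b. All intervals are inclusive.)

2

Scan j = 3,4,… for done:
  j=3: fails
  j=4: fails
  j=5: holds
First hit at j=5, so smallest k = 5-3 = 2.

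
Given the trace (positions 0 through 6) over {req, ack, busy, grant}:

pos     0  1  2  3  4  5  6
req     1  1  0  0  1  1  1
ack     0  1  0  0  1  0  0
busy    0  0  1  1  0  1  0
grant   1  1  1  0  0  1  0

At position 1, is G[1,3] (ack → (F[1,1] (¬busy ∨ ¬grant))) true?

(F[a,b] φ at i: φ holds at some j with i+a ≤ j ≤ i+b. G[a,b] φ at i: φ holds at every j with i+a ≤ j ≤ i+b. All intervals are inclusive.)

Does not hold

Check (ack → (F[1,1] (¬busy ∨ ¬grant))) at every j in [2,4]:
  j=2: antecedent false → ✓
  j=3: antecedent false → ✓
  j=4: antecedent true; consequent fails (none in [5,5]) → ✗
Fails at j=4 → formula fails.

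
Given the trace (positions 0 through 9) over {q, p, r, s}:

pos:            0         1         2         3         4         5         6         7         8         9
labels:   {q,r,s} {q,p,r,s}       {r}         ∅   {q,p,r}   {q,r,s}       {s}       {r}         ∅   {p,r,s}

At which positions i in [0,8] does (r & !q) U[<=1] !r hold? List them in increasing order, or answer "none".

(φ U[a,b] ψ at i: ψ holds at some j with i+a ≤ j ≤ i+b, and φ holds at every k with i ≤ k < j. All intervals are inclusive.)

Evaluate at each i in [0,8]:
  i=0: ✗ (no rhs in [0,1])
  i=1: ✗ (no rhs in [1,2])
  i=2: ✓ (rhs at j=3; lhs holds on [2,2])
  i=3: ✓ (rhs at j=3)
  i=4: ✗ (no rhs in [4,5])
  i=5: ✗ (lhs fails at k=5 before rhs at j=6)
  i=6: ✓ (rhs at j=6)
  i=7: ✓ (rhs at j=8; lhs holds on [7,7])
  i=8: ✓ (rhs at j=8)

2, 3, 6, 7, 8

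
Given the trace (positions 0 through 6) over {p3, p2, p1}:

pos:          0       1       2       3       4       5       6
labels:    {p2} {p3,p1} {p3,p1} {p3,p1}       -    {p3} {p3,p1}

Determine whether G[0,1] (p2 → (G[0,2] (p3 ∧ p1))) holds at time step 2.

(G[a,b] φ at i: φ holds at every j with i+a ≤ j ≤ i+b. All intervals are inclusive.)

Check (p2 → (G[0,2] (p3 ∧ p1))) at every j in [2,3]:
  j=2: antecedent false → ✓
  j=3: antecedent false → ✓
All positions satisfy it → formula holds.

Yes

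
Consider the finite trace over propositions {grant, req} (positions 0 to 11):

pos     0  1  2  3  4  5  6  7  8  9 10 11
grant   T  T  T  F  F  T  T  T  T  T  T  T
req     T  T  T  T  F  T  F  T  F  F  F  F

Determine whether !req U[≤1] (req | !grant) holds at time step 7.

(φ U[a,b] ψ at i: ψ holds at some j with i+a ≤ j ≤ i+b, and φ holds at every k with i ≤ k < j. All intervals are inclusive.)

Holds

Need some j in [7,8] with (req | !grant), and !req at every k in [7,j-1].
  j=7: (req | !grant) holds; no prefix to check → satisfied.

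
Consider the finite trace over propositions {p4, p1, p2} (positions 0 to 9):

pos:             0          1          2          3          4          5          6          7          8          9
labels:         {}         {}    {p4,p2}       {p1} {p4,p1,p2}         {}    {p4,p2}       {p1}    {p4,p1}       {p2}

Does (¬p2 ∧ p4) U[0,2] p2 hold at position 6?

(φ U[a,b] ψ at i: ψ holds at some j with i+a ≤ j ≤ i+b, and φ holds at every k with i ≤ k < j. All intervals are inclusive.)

Need some j in [6,8] with p2, and (¬p2 ∧ p4) at every k in [6,j-1].
  j=6: p2 holds; no prefix to check → satisfied.

Yes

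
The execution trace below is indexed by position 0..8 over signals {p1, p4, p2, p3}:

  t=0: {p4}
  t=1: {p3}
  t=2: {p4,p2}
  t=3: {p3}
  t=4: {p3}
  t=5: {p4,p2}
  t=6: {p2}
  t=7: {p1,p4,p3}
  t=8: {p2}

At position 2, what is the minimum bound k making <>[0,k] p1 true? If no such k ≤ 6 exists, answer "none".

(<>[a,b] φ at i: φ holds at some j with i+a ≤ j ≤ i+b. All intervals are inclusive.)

Scan j = 2,3,… for p1:
  j=2: fails
  j=3: fails
  j=4: fails
  j=5: fails
  j=6: fails
  j=7: holds
First hit at j=7, so smallest k = 7-2 = 5.

5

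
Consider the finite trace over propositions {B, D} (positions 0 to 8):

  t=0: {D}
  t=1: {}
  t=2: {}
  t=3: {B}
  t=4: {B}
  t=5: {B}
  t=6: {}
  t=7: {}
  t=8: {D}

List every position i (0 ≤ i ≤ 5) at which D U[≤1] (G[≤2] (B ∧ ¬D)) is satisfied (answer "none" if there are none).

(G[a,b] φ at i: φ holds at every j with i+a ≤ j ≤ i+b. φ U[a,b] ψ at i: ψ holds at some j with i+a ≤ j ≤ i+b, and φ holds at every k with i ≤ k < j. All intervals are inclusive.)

3

Evaluate at each i in [0,5]:
  i=0: ✗ (no rhs in [0,1])
  i=1: ✗ (no rhs in [1,2])
  i=2: ✗ (lhs fails at k=2 before rhs at j=3)
  i=3: ✓ (rhs at j=3)
  i=4: ✗ (no rhs in [4,5])
  i=5: ✗ (no rhs in [5,6])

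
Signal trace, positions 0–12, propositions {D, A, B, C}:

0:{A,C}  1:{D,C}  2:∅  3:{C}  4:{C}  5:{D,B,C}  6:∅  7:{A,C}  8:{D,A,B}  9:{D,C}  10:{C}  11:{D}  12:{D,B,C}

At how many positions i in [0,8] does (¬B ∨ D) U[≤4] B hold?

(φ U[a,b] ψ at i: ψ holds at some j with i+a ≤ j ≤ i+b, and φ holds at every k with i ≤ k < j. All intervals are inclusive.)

8

Evaluate at each i in [0,8]:
  i=0: ✗ (no rhs in [0,4])
  i=1: ✓ (rhs at j=5; lhs holds on [1,4])
  i=2: ✓ (rhs at j=5; lhs holds on [2,4])
  i=3: ✓ (rhs at j=5; lhs holds on [3,4])
  i=4: ✓ (rhs at j=5; lhs holds on [4,4])
  i=5: ✓ (rhs at j=5)
  i=6: ✓ (rhs at j=8; lhs holds on [6,7])
  i=7: ✓ (rhs at j=8; lhs holds on [7,7])
  i=8: ✓ (rhs at j=8)
Positions where it holds: {1, 2, 3, 4, 5, 6, 7, 8} → 8.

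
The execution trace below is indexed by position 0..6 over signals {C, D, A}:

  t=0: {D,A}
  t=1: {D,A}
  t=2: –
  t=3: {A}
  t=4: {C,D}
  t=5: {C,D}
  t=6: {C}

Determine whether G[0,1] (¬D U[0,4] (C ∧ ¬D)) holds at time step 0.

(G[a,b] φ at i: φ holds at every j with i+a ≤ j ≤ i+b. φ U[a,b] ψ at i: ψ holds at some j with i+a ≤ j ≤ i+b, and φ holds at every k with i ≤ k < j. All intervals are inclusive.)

Check (¬D U[0,4] (C ∧ ¬D)) at every j in [0,1]:
  j=0: fails
  j=1: fails
Fails at j=0 → formula fails.

False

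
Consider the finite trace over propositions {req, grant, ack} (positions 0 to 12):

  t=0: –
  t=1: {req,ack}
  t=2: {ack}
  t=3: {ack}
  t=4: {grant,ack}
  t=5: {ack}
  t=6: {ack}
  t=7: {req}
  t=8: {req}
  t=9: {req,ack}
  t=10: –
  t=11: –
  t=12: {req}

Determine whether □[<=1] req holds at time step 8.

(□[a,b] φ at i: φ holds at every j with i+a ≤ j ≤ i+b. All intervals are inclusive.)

Check req at every j in [8,9]:
  j=8: true
  j=9: true
All positions satisfy it → formula holds.

True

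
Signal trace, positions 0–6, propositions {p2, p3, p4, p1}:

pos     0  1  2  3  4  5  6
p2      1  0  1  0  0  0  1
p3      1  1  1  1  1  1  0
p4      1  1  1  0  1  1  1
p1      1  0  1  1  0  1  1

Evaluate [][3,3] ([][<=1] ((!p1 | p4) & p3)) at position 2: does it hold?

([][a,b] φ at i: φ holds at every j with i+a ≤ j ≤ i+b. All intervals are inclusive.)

Check [][<=1] ((!p1 | p4) & p3) at every j in [5,5]:
  j=5: fails at 6
Fails at j=5 → formula fails.

No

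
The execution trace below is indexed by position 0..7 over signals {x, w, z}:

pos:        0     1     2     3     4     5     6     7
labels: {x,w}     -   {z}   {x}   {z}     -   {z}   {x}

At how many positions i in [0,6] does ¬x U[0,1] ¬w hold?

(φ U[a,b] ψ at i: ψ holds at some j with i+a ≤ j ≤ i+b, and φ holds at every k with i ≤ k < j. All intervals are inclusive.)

6

Evaluate at each i in [0,6]:
  i=0: ✗ (lhs fails at k=0 before rhs at j=1)
  i=1: ✓ (rhs at j=1)
  i=2: ✓ (rhs at j=2)
  i=3: ✓ (rhs at j=3)
  i=4: ✓ (rhs at j=4)
  i=5: ✓ (rhs at j=5)
  i=6: ✓ (rhs at j=6)
Positions where it holds: {1, 2, 3, 4, 5, 6} → 6.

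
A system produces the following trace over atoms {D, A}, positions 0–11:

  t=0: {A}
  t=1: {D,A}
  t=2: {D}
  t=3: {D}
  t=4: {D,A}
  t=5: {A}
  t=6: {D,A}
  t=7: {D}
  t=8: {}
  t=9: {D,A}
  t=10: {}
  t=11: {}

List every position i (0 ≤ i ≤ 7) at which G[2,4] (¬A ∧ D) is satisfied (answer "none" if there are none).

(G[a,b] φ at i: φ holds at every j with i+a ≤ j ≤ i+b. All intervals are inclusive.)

Evaluate at each i in [0,7]:
  i=0: ✗ (fails at j=4)
  i=1: ✗ (fails at j=4)
  i=2: ✗ (fails at j=4)
  i=3: ✗ (fails at j=5)
  i=4: ✗ (fails at j=6)
  i=5: ✗ (fails at j=8)
  i=6: ✗ (fails at j=8)
  i=7: ✗ (fails at j=9)

none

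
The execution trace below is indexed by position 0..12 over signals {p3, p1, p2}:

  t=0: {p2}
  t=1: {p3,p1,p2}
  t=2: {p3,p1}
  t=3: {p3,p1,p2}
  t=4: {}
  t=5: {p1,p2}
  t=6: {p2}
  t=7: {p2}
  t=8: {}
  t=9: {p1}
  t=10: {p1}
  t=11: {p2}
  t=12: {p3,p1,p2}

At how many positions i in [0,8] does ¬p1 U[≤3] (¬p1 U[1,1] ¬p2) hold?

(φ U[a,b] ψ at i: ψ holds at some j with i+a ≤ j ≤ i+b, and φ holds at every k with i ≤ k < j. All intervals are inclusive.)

Evaluate at each i in [0,8]:
  i=0: ✗ (no rhs in [0,3])
  i=1: ✗ (no rhs in [1,4])
  i=2: ✗ (no rhs in [2,5])
  i=3: ✗ (no rhs in [3,6])
  i=4: ✗ (lhs fails at k=5 before rhs at j=7)
  i=5: ✗ (lhs fails at k=5 before rhs at j=7)
  i=6: ✓ (rhs at j=7; lhs holds on [6,6])
  i=7: ✓ (rhs at j=7)
  i=8: ✓ (rhs at j=8)
Positions where it holds: {6, 7, 8} → 3.

3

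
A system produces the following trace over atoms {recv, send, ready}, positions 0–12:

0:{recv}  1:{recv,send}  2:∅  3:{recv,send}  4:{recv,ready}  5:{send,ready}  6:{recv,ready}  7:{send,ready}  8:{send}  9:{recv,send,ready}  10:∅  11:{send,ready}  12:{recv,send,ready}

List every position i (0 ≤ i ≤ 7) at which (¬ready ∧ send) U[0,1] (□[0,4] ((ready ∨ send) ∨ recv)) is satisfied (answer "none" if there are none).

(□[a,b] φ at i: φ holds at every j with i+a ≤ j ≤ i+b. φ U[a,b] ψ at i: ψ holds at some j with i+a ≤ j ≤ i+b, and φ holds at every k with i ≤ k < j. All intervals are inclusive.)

3, 4, 5

Evaluate at each i in [0,7]:
  i=0: ✗ (no rhs in [0,1])
  i=1: ✗ (no rhs in [1,2])
  i=2: ✗ (lhs fails at k=2 before rhs at j=3)
  i=3: ✓ (rhs at j=3)
  i=4: ✓ (rhs at j=4)
  i=5: ✓ (rhs at j=5)
  i=6: ✗ (no rhs in [6,7])
  i=7: ✗ (no rhs in [7,8])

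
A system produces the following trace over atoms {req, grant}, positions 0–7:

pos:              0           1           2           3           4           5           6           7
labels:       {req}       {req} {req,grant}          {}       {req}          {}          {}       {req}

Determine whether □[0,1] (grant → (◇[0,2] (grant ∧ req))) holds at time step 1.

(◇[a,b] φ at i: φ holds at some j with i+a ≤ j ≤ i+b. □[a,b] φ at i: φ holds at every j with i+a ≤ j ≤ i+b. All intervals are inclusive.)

Check (grant → (◇[0,2] (grant ∧ req))) at every j in [1,2]:
  j=1: antecedent false → ✓
  j=2: antecedent true; consequent holds (witness at 2) → ✓
All positions satisfy it → formula holds.

True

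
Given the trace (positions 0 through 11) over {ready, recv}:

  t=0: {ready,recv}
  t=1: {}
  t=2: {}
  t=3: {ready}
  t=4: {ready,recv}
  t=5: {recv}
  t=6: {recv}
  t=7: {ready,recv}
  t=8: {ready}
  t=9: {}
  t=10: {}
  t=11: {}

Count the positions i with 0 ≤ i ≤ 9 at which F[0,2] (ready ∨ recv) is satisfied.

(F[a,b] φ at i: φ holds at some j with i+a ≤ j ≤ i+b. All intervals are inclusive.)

9

Evaluate at each i in [0,9]:
  i=0: ✓ (witness j=0)
  i=1: ✓ (witness j=3)
  i=2: ✓ (witness j=3)
  i=3: ✓ (witness j=3)
  i=4: ✓ (witness j=4)
  i=5: ✓ (witness j=5)
  i=6: ✓ (witness j=6)
  i=7: ✓ (witness j=7)
  i=8: ✓ (witness j=8)
  i=9: ✗ (none in [9,11])
Positions where it holds: {0, 1, 2, 3, 4, 5, 6, 7, 8} → 9.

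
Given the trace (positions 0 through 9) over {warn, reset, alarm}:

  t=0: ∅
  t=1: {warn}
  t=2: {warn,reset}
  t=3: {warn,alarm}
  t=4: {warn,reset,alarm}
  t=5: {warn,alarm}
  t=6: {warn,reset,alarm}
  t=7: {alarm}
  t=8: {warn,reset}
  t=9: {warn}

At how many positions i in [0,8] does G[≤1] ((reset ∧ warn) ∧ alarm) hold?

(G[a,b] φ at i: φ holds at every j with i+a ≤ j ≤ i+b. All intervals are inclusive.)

0

Evaluate at each i in [0,8]:
  i=0: ✗ (fails at j=0)
  i=1: ✗ (fails at j=1)
  i=2: ✗ (fails at j=2)
  i=3: ✗ (fails at j=3)
  i=4: ✗ (fails at j=5)
  i=5: ✗ (fails at j=5)
  i=6: ✗ (fails at j=7)
  i=7: ✗ (fails at j=7)
  i=8: ✗ (fails at j=8)
Positions where it holds: {} → 0.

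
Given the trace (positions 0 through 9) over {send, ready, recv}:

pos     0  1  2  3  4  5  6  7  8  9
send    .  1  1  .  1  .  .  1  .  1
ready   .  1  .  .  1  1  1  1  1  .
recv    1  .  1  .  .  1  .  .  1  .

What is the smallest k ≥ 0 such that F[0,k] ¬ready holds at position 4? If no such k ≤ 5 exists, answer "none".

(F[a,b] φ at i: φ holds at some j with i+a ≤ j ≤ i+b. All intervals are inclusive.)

Scan j = 4,5,… for ¬ready:
  j=4: fails
  j=5: fails
  j=6: fails
  j=7: fails
  j=8: fails
  j=9: holds
First hit at j=9, so smallest k = 9-4 = 5.

5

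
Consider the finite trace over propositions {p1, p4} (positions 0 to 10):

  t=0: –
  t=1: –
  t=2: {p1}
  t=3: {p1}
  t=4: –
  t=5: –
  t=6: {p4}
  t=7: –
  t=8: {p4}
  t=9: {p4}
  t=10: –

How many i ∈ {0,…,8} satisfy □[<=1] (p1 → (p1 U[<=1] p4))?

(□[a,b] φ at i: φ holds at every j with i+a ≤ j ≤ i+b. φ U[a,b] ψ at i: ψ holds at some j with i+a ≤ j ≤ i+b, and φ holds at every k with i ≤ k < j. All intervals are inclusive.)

Evaluate at each i in [0,8]:
  i=0: ✓ (all of [0,1])
  i=1: ✗ (fails at j=2)
  i=2: ✗ (fails at j=2)
  i=3: ✗ (fails at j=3)
  i=4: ✓ (all of [4,5])
  i=5: ✓ (all of [5,6])
  i=6: ✓ (all of [6,7])
  i=7: ✓ (all of [7,8])
  i=8: ✓ (all of [8,9])
Positions where it holds: {0, 4, 5, 6, 7, 8} → 6.

6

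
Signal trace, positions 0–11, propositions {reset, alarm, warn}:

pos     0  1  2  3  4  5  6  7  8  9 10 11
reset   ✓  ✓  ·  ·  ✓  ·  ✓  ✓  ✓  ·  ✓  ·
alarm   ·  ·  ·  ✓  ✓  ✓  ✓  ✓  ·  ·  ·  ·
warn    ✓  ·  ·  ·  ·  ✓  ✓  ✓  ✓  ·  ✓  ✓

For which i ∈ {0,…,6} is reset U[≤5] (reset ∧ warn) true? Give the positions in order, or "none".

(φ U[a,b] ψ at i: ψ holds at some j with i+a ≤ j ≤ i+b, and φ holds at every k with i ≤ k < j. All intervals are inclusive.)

0, 6

Evaluate at each i in [0,6]:
  i=0: ✓ (rhs at j=0)
  i=1: ✗ (lhs fails at k=2 before rhs at j=6)
  i=2: ✗ (lhs fails at k=2 before rhs at j=6)
  i=3: ✗ (lhs fails at k=3 before rhs at j=6)
  i=4: ✗ (lhs fails at k=5 before rhs at j=6)
  i=5: ✗ (lhs fails at k=5 before rhs at j=6)
  i=6: ✓ (rhs at j=6)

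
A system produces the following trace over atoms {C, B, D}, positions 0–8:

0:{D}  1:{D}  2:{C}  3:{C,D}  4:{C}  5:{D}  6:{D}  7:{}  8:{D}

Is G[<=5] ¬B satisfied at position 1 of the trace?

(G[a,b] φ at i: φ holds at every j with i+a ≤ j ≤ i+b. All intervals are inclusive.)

Yes

Check ¬B at every j in [1,6]:
  j=1: true
  j=2: true
  j=3: true
  j=4: true
  j=5: true
  j=6: true
All positions satisfy it → formula holds.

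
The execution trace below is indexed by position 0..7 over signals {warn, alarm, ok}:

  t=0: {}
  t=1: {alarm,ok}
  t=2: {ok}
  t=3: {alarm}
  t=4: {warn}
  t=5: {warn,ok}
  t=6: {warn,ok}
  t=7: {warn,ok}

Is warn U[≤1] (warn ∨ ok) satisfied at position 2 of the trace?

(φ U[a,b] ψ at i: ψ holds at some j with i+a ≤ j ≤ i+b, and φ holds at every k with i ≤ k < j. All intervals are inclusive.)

Yes

Need some j in [2,3] with (warn ∨ ok), and warn at every k in [2,j-1].
  j=2: (warn ∨ ok) holds; no prefix to check → satisfied.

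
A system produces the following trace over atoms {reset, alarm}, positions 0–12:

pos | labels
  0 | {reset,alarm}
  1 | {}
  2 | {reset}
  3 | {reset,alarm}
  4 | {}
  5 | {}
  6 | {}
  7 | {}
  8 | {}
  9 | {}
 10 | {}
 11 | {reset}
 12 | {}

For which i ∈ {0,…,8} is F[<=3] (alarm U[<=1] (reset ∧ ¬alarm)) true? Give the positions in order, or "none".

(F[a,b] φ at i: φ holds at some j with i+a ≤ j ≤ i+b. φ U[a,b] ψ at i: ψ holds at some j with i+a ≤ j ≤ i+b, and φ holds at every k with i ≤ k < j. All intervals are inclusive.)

0, 1, 2, 8

Evaluate at each i in [0,8]:
  i=0: ✓ (witness j=2)
  i=1: ✓ (witness j=2)
  i=2: ✓ (witness j=2)
  i=3: ✗ (none in [3,6])
  i=4: ✗ (none in [4,7])
  i=5: ✗ (none in [5,8])
  i=6: ✗ (none in [6,9])
  i=7: ✗ (none in [7,10])
  i=8: ✓ (witness j=11)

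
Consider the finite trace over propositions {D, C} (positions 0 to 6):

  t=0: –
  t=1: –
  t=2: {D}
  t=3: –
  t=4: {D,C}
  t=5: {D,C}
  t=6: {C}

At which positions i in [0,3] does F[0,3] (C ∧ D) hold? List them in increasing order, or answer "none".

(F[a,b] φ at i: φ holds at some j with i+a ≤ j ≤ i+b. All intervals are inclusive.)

1, 2, 3

Evaluate at each i in [0,3]:
  i=0: ✗ (none in [0,3])
  i=1: ✓ (witness j=4)
  i=2: ✓ (witness j=4)
  i=3: ✓ (witness j=4)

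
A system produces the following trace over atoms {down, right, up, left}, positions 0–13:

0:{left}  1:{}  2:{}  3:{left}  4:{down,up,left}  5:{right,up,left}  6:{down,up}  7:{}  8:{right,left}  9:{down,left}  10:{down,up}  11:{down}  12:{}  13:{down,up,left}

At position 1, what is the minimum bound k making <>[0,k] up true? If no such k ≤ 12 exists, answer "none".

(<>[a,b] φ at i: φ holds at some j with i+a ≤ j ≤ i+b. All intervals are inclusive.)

Scan j = 1,2,… for up:
  j=1: fails
  j=2: fails
  j=3: fails
  j=4: holds
First hit at j=4, so smallest k = 4-1 = 3.

3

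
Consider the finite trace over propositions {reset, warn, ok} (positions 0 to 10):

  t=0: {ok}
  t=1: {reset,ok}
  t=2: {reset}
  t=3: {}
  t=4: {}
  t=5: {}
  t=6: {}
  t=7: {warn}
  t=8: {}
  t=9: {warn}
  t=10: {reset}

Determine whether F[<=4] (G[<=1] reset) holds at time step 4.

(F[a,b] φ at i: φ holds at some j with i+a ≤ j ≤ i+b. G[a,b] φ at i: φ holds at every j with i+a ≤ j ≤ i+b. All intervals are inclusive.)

False

Check G[<=1] reset at each j in [4,8]:
  j=4: fails at 4
  j=5: fails at 5
  j=6: fails at 6
  j=7: fails at 7
  j=8: fails at 8
No position in the window satisfies it → formula fails.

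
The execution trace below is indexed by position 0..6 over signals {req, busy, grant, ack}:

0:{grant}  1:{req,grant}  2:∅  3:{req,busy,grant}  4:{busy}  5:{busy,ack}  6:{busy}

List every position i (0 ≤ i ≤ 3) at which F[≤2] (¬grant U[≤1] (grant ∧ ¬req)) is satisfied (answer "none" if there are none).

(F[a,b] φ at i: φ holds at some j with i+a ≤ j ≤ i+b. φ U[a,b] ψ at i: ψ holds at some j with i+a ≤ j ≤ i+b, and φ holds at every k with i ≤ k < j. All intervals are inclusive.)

0

Evaluate at each i in [0,3]:
  i=0: ✓ (witness j=0)
  i=1: ✗ (none in [1,3])
  i=2: ✗ (none in [2,4])
  i=3: ✗ (none in [3,5])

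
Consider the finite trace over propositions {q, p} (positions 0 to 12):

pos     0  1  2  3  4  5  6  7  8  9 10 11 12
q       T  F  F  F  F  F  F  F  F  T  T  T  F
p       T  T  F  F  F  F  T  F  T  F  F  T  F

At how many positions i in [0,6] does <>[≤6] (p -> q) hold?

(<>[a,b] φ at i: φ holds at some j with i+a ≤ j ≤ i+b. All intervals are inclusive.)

7

Evaluate at each i in [0,6]:
  i=0: ✓ (witness j=0)
  i=1: ✓ (witness j=2)
  i=2: ✓ (witness j=2)
  i=3: ✓ (witness j=3)
  i=4: ✓ (witness j=4)
  i=5: ✓ (witness j=5)
  i=6: ✓ (witness j=7)
Positions where it holds: {0, 1, 2, 3, 4, 5, 6} → 7.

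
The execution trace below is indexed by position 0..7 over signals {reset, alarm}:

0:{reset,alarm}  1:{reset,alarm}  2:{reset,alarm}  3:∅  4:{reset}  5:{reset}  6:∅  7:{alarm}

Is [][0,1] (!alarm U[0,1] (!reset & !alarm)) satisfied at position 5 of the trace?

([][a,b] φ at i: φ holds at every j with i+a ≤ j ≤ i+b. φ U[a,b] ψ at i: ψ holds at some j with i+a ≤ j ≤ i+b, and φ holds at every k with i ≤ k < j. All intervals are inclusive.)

Holds

Check (!alarm U[0,1] (!reset & !alarm)) at every j in [5,6]:
  j=5: holds
  j=6: holds
All positions satisfy it → formula holds.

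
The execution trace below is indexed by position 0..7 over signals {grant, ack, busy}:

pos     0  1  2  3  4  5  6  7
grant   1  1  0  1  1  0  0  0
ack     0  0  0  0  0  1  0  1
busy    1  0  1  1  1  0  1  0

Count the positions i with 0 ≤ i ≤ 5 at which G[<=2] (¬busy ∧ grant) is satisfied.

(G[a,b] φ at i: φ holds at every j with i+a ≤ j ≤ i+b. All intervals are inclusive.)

Evaluate at each i in [0,5]:
  i=0: ✗ (fails at j=0)
  i=1: ✗ (fails at j=2)
  i=2: ✗ (fails at j=2)
  i=3: ✗ (fails at j=3)
  i=4: ✗ (fails at j=4)
  i=5: ✗ (fails at j=5)
Positions where it holds: {} → 0.

0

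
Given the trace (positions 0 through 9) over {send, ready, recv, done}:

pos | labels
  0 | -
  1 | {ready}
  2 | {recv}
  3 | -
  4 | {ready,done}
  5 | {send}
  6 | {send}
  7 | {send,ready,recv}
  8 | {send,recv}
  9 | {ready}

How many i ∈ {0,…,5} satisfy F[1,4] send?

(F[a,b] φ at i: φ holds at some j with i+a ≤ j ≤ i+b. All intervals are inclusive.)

Evaluate at each i in [0,5]:
  i=0: ✗ (none in [1,4])
  i=1: ✓ (witness j=5)
  i=2: ✓ (witness j=5)
  i=3: ✓ (witness j=5)
  i=4: ✓ (witness j=5)
  i=5: ✓ (witness j=6)
Positions where it holds: {1, 2, 3, 4, 5} → 5.

5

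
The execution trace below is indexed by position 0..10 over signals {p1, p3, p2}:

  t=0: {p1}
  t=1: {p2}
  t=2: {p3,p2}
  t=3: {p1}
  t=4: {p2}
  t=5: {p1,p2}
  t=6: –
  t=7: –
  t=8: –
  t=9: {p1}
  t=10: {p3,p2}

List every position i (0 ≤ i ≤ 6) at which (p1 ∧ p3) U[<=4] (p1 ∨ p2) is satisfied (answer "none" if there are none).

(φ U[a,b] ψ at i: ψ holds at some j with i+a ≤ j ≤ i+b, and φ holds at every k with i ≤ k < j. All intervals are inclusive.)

0, 1, 2, 3, 4, 5

Evaluate at each i in [0,6]:
  i=0: ✓ (rhs at j=0)
  i=1: ✓ (rhs at j=1)
  i=2: ✓ (rhs at j=2)
  i=3: ✓ (rhs at j=3)
  i=4: ✓ (rhs at j=4)
  i=5: ✓ (rhs at j=5)
  i=6: ✗ (lhs fails at k=6 before rhs at j=9)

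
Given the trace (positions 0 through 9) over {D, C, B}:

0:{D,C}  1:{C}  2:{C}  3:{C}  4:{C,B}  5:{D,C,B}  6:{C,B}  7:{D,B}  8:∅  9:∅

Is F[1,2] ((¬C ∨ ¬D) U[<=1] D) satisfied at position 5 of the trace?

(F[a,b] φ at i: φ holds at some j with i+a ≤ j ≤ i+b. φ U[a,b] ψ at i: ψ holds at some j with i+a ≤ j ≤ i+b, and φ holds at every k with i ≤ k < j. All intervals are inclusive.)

Holds

Check ((¬C ∨ ¬D) U[<=1] D) at each j in [6,7]:
  j=6: holds
  j=7: holds
Found at j=6 → formula holds.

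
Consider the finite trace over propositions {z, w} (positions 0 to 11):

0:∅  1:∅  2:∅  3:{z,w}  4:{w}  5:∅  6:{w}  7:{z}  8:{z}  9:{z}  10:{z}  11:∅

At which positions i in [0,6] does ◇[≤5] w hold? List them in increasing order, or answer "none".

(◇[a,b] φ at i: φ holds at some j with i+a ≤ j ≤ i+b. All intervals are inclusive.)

0, 1, 2, 3, 4, 5, 6

Evaluate at each i in [0,6]:
  i=0: ✓ (witness j=3)
  i=1: ✓ (witness j=3)
  i=2: ✓ (witness j=3)
  i=3: ✓ (witness j=3)
  i=4: ✓ (witness j=4)
  i=5: ✓ (witness j=6)
  i=6: ✓ (witness j=6)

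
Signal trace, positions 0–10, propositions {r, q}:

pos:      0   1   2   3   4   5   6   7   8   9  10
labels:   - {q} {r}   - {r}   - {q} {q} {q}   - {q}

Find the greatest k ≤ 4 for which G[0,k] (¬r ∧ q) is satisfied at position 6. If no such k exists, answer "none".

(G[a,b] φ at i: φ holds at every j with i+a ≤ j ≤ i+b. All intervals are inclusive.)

(¬r ∧ q) must hold from j=6 onward; find where it first fails.
  j=6: holds
  j=7: holds
  j=8: holds
  j=9: fails
Holds on [6,8], so largest k = 2.

2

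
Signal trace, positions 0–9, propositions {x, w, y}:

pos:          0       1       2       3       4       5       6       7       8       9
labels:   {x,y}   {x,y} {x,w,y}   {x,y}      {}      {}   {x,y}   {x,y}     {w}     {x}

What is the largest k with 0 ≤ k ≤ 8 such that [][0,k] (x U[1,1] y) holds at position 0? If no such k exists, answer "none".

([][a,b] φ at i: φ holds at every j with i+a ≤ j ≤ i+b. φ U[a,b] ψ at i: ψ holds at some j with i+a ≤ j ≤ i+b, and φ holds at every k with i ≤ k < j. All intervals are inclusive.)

2

(x U[1,1] y) must hold from j=0 onward; find where it first fails.
  j=0: holds
  j=1: holds
  j=2: holds
  j=3: fails
Holds on [0,2], so largest k = 2.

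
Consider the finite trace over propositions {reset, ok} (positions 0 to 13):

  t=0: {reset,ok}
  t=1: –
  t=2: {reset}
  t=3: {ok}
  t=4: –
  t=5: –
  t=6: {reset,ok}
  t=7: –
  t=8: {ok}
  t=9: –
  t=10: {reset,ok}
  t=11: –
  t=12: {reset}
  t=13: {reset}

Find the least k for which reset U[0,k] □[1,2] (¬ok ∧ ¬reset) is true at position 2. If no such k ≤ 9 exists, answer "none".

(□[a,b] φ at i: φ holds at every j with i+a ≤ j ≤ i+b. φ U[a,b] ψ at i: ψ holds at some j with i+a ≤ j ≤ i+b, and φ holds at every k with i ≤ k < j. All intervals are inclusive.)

1

Need earliest j ≥ 2 with □[1,2] (¬ok ∧ ¬reset), and reset at every k in [2,j-1].
  j=2: rhs fails.
  j=3: rhs holds; lhs holds on [2,2]. k = 1.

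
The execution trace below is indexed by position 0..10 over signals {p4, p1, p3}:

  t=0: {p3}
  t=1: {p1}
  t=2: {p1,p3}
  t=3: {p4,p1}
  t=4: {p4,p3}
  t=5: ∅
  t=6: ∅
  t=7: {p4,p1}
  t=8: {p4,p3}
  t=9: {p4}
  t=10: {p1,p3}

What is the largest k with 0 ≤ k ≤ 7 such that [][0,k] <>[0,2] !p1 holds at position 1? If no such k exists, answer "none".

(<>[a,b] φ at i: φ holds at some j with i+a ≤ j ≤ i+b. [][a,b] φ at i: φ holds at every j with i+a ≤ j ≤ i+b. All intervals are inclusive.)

none

<>[0,2] !p1 must hold from j=1 onward; find where it first fails.
  j=1: fails → no k works.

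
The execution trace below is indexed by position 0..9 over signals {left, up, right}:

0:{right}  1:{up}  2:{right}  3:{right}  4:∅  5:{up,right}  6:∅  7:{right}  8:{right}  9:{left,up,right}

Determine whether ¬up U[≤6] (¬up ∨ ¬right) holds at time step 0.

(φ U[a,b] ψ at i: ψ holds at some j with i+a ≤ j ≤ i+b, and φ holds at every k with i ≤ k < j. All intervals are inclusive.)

Need some j in [0,6] with (¬up ∨ ¬right), and ¬up at every k in [0,j-1].
  j=0: (¬up ∨ ¬right) holds; no prefix to check → satisfied.

Yes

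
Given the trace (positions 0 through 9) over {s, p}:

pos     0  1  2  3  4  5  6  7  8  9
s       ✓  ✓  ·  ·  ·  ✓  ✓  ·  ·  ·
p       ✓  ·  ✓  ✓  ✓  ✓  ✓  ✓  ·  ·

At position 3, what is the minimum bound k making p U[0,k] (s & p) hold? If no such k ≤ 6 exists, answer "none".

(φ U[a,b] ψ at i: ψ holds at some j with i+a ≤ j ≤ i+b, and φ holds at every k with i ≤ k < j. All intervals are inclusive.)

2

Need earliest j ≥ 3 with (s & p), and p at every k in [3,j-1].
  j=3: rhs fails.
  j=4: rhs fails.
  j=5: rhs holds; lhs holds on [3,4]. k = 2.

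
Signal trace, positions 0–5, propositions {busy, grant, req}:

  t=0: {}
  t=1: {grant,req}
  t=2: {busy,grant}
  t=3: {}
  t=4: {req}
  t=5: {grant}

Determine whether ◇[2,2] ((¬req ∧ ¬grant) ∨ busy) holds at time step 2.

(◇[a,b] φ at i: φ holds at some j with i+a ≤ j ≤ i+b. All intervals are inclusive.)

Does not hold

Check ((¬req ∧ ¬grant) ∨ busy) at each j in [4,4]:
  j=4: false
No position in the window satisfies it → formula fails.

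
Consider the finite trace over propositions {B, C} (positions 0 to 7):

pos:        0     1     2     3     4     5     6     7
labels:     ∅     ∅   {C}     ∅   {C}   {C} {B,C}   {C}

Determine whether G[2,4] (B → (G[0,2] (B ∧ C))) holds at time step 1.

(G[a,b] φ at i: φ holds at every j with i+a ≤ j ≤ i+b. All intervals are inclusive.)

Check (B → (G[0,2] (B ∧ C))) at every j in [3,5]:
  j=3: antecedent false → ✓
  j=4: antecedent false → ✓
  j=5: antecedent false → ✓
All positions satisfy it → formula holds.

Holds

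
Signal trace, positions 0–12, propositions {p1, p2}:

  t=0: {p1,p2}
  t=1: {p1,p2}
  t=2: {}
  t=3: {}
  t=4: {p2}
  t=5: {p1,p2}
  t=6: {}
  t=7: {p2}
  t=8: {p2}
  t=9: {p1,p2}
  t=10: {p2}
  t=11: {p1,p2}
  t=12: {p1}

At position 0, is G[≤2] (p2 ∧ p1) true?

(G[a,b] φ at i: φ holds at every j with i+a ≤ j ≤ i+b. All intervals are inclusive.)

Check (p2 ∧ p1) at every j in [0,2]:
  j=0: true
  j=1: true
  j=2: false
Fails at j=2 → formula fails.

No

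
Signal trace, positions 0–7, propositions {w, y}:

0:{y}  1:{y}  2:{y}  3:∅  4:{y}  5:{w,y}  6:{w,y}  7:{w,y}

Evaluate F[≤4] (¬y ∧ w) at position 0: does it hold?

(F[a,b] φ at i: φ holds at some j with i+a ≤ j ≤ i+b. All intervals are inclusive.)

No

Check (¬y ∧ w) at each j in [0,4]:
  j=0: false
  j=1: false
  j=2: false
  j=3: false
  j=4: false
No position in the window satisfies it → formula fails.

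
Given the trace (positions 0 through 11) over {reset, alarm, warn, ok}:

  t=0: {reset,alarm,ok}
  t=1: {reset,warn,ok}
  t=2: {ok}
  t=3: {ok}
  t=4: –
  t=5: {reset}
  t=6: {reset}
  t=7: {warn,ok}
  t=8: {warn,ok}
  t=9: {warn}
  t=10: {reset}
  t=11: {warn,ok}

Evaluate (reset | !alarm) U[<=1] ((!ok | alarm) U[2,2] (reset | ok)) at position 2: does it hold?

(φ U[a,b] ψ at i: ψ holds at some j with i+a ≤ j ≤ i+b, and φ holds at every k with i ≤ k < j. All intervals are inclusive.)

No

Need some j in [2,3] with ((!ok | alarm) U[2,2] (reset | ok)), and (reset | !alarm) at every k in [2,j-1].
  j=2: ((!ok | alarm) U[2,2] (reset | ok)) — fails.
  j=3: ((!ok | alarm) U[2,2] (reset | ok)) — fails.
No j in the window works → until fails.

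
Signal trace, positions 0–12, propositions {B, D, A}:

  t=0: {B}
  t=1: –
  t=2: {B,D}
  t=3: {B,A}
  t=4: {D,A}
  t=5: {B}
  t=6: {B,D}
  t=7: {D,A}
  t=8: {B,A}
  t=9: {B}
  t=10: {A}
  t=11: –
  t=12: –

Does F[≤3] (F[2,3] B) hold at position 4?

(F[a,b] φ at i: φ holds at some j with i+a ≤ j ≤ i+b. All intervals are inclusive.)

Check F[2,3] B at each j in [4,7]:
  j=4: holds (witness at 6)
  j=5: holds (witness at 8)
  j=6: holds (witness at 8)
  j=7: holds (witness at 9)
Found at j=4 → formula holds.

Yes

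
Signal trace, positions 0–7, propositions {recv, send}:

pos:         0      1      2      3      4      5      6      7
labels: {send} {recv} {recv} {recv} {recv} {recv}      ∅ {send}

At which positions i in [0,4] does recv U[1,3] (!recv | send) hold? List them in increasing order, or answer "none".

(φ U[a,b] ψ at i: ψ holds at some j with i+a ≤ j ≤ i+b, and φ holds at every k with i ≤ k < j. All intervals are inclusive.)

3, 4

Evaluate at each i in [0,4]:
  i=0: ✗ (no rhs in [1,3])
  i=1: ✗ (no rhs in [2,4])
  i=2: ✗ (no rhs in [3,5])
  i=3: ✓ (rhs at j=6; lhs holds on [3,5])
  i=4: ✓ (rhs at j=6; lhs holds on [4,5])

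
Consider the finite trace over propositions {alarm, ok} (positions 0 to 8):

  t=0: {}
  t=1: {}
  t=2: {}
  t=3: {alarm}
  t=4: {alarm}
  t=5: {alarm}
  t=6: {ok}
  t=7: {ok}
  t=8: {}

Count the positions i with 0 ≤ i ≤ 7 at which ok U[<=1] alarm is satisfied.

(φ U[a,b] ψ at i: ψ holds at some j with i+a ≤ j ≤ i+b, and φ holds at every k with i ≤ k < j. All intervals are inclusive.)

3

Evaluate at each i in [0,7]:
  i=0: ✗ (no rhs in [0,1])
  i=1: ✗ (no rhs in [1,2])
  i=2: ✗ (lhs fails at k=2 before rhs at j=3)
  i=3: ✓ (rhs at j=3)
  i=4: ✓ (rhs at j=4)
  i=5: ✓ (rhs at j=5)
  i=6: ✗ (no rhs in [6,7])
  i=7: ✗ (no rhs in [7,8])
Positions where it holds: {3, 4, 5} → 3.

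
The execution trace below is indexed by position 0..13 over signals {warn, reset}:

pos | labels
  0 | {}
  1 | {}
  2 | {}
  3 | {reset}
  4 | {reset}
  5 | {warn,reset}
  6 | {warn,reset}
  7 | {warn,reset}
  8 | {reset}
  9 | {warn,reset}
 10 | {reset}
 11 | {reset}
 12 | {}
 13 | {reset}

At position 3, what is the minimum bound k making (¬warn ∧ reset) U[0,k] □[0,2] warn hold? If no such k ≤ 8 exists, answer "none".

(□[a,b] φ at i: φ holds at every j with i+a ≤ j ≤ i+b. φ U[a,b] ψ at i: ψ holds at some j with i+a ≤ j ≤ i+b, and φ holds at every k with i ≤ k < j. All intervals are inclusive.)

Need earliest j ≥ 3 with □[0,2] warn, and (¬warn ∧ reset) at every k in [3,j-1].
  j=3: rhs fails.
  j=4: rhs fails.
  j=5: rhs holds; lhs holds on [3,4]. k = 2.

2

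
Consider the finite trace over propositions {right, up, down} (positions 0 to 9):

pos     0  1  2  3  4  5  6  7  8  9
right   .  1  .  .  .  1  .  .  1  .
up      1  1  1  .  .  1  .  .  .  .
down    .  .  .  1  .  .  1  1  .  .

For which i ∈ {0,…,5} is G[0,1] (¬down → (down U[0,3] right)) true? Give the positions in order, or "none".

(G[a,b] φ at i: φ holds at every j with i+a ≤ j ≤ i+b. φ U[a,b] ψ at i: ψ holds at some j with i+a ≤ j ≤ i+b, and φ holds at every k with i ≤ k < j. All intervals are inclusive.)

Evaluate at each i in [0,5]:
  i=0: ✗ (fails at j=0)
  i=1: ✗ (fails at j=2)
  i=2: ✗ (fails at j=2)
  i=3: ✗ (fails at j=4)
  i=4: ✗ (fails at j=4)
  i=5: ✓ (all of [5,6])

5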